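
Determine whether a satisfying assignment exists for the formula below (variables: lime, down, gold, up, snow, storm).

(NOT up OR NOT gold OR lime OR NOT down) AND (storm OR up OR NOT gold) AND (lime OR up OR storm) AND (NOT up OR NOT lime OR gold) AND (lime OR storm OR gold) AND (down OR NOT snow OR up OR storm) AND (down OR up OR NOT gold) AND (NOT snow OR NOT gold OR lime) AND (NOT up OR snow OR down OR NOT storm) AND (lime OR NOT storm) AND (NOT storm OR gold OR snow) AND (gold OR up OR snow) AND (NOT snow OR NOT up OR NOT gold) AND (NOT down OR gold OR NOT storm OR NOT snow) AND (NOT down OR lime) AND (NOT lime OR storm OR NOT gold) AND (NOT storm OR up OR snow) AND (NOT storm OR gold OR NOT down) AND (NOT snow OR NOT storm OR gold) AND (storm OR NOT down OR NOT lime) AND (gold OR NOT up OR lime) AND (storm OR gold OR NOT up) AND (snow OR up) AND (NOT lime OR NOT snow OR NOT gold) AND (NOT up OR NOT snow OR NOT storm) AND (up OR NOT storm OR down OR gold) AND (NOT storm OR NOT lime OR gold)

Satisfiable

Try lime = true.
Try up = true.
Unit clause (gold) forces gold = true.
Unit clause (NOT snow) forces snow = false.
Unit clause (storm) forces storm = true.
Unit clause (down) forces down = true.
All clauses are satisfied.
A satisfying assignment: lime ↦ true, down ↦ true, gold ↦ true, up ↦ true, snow ↦ false, storm ↦ true.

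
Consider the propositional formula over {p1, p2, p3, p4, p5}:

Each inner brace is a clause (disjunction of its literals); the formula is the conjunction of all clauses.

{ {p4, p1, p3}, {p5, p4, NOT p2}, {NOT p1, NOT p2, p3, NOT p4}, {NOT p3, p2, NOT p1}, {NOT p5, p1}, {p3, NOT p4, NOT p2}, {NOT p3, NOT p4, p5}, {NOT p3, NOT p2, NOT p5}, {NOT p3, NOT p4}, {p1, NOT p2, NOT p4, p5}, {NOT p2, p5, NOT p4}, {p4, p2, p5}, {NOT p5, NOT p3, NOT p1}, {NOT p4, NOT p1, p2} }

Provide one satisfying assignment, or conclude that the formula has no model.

Try p5 = true.
From the singleton clause (p1), p1 = true.
From the singleton clause (NOT p3), p3 = false.
Try p2 = false.
From the singleton clause (NOT p4), p4 = false.
This assignment satisfies each clause.

p1: true, p2: false, p3: false, p4: false, p5: true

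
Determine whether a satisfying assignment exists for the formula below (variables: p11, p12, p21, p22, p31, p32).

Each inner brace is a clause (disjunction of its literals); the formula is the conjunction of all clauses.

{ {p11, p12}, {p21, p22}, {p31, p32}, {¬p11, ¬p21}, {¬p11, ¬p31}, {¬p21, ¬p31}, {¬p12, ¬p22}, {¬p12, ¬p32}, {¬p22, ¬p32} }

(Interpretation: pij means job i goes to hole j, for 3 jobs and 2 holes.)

Unsatisfiable

Suppose p11 = True.
From the singleton clause (¬p21), p21 = False.
From the singleton clause (p22), p22 = True.
From the singleton clause (¬p31), p31 = False.
From the singleton clause (p32), p32 = True.
But (¬p32) is also a unit clause — contradiction.
That branch fails; take p11 = False instead.
From the singleton clause (p12), p12 = True.
From the singleton clause (¬p22), p22 = False.
From the singleton clause (p21), p21 = True.
From the singleton clause (¬p31), p31 = False.
From the singleton clause (p32), p32 = True.
But (¬p32) is also a unit clause — contradiction.
Both values of p11 lead to a conflict.
No assignment satisfies every clause.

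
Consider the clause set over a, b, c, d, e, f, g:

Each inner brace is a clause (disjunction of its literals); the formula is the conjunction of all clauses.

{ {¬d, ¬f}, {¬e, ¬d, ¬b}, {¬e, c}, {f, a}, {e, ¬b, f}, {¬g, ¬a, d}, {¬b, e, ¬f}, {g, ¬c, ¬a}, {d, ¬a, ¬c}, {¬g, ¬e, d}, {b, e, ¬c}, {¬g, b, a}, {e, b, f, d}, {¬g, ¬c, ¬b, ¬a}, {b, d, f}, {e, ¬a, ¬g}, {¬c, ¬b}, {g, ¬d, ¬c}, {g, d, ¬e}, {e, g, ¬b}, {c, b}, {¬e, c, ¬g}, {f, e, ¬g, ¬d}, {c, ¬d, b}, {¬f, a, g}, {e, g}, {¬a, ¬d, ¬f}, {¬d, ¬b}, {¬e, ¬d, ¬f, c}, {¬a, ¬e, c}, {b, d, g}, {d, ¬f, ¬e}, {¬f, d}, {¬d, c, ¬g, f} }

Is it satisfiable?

Branch on d: set d = True.
(¬f) alone gives f = False.
(a) alone gives a = True.
(¬b) alone gives b = False.
(c) alone gives c = True.
(g) alone gives g = True.
(e) alone gives e = True.
This assignment satisfies each clause.
A satisfying assignment: a=True; b=False; c=True; d=True; e=True; f=False; g=True.

Yes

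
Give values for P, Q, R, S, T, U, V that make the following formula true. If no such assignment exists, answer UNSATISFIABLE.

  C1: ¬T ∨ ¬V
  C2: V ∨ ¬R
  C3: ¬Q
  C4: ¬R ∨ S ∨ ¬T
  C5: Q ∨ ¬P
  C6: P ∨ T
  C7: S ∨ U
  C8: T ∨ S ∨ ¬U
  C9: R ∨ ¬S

(¬Q) alone gives Q = False.
(¬P) alone gives P = False.
(T) alone gives T = True.
(¬V) alone gives V = False.
(¬R) alone gives R = False.
(¬S) alone gives S = False.
(U) alone gives U = True.
Every clause now holds.

P: False, Q: False, R: False, S: False, T: True, U: True, V: False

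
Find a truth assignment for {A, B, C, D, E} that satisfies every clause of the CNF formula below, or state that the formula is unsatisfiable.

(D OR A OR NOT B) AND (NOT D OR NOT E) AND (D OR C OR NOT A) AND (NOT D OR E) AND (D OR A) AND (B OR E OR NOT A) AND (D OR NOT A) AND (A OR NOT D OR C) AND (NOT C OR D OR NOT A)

Branch on D: set D = false.
Unit clause (A) forces A = true.
Now (NOT A) is unsatisfied and unit — conflict.
Undo D and try D = true.
Unit clause (NOT E) forces E = false.
Now (E) is unsatisfied and unit — conflict.
Neither D = true nor D = false works.

UNSATISFIABLE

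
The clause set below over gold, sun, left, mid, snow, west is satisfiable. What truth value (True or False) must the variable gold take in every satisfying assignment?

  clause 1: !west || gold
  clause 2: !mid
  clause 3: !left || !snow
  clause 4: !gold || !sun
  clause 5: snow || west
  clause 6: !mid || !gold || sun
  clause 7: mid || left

True

Suppose gold = false.
(!west) alone gives west = false.
(!mid) alone gives mid = false.
(snow) alone gives snow = true.
(!left) alone gives left = false.
That conflicts with the unit clause (left).
So every satisfying assignment has gold = True.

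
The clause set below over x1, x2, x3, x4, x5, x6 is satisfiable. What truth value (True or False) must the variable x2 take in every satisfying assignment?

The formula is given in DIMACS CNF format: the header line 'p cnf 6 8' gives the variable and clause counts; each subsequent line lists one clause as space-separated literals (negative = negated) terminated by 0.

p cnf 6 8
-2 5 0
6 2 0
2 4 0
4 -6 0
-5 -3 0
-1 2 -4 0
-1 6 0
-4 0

True

Suppose x2 = False.
Unit clause (x6) forces x6 = True.
Unit clause (x4) forces x4 = True.
That conflicts with the unit clause (¬x4).
So every satisfying assignment has x2 = True.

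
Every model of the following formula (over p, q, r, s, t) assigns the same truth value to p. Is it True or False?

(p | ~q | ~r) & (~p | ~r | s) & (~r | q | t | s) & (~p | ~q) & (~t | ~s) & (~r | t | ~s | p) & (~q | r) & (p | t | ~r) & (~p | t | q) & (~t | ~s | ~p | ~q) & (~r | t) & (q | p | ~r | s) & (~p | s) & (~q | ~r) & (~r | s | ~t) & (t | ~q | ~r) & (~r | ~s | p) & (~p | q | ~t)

False

Suppose p = 1.
Unit clause (~q) forces q = 0.
Unit clause (t) forces t = 1.
But (~t) is also a unit clause — contradiction.
So every satisfying assignment has p = False.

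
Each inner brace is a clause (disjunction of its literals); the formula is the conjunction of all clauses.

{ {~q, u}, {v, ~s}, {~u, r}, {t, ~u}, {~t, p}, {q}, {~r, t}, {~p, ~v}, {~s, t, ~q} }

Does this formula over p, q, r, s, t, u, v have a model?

The clause (q) is unit, so q = 1.
The clause (u) is unit, so u = 1.
The clause (r) is unit, so r = 1.
The clause (t) is unit, so t = 1.
The clause (p) is unit, so p = 1.
The clause (~v) is unit, so v = 0.
The clause (~s) is unit, so s = 0.
All clauses are satisfied.
A satisfying assignment: p=1,  q=1,  r=1,  s=0,  t=1,  u=1,  v=0.

Satisfiable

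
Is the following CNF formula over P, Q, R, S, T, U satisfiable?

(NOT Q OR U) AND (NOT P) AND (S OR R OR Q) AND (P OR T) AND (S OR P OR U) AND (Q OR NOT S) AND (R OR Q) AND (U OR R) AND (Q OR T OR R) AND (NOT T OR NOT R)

Yes

The clause (NOT P) is unit, so P = false.
The clause (T) is unit, so T = true.
The clause (NOT R) is unit, so R = false.
The clause (Q) is unit, so Q = true.
The clause (U) is unit, so U = true.
All clauses hold; S can take either value.
A satisfying assignment: P: false,  Q: true,  R: false,  S: false,  T: true,  U: true.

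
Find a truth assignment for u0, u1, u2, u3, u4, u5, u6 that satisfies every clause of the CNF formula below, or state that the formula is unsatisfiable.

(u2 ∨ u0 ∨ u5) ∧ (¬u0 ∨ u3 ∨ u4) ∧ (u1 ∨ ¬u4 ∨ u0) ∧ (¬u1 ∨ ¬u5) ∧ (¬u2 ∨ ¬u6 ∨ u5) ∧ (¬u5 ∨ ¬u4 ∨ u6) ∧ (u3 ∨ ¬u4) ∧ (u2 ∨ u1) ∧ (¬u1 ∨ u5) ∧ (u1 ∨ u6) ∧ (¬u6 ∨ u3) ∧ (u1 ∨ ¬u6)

Branch on u1: set u1 = False.
(u2) alone gives u2 = True.
(u6) alone gives u6 = True.
But (¬u6) is also a unit clause — contradiction.
Undo u1 and try u1 = True.
(¬u5) alone gives u5 = False.
But (u5) is also a unit clause — contradiction.
Either choice for u1 ends in contradiction.

UNSATISFIABLE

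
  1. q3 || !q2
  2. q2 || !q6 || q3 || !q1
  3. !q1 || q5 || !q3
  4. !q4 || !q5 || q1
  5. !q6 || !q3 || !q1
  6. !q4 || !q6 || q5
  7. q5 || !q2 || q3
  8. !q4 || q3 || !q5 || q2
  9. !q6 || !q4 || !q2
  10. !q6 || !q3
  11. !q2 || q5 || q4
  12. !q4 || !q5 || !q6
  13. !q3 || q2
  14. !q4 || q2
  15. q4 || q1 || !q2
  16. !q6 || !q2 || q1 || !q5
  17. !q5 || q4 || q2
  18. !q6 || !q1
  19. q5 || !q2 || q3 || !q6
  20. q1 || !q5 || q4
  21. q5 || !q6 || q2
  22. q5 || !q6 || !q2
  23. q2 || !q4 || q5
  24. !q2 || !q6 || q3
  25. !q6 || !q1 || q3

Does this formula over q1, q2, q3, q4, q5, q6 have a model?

Yes, satisfiable

Branch on q3: set q3 = true.
The clause (!q6) is unit, so q6 = false.
The clause (q2) is unit, so q2 = true.
Branch on q1: set q1 = true.
The clause (q5) is unit, so q5 = true.
No clause remains; q4 is free.
A satisfying assignment: q1 ↦ true; q2 ↦ true; q3 ↦ true; q4 ↦ false; q5 ↦ true; q6 ↦ false.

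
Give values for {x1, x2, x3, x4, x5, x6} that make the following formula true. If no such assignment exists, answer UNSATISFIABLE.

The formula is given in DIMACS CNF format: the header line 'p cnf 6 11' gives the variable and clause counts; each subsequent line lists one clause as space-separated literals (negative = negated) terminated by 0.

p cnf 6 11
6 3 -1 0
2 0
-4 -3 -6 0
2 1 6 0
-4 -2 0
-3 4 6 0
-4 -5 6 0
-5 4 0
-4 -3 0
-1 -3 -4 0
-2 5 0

UNSATISFIABLE

(x2) alone gives x2 = True.
(¬x4) alone gives x4 = False.
(¬x5) alone gives x5 = False.
Now (x5) is unsatisfied and unit — conflict.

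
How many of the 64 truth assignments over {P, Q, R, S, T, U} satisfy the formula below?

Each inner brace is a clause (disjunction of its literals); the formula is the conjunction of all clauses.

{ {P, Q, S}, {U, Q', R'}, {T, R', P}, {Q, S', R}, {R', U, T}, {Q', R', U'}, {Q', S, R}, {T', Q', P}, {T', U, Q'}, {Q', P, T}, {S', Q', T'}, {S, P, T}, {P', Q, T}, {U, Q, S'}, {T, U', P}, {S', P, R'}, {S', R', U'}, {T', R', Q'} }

6

There are 2^6 = 64 truth assignments over (P, Q, R, S, T, U).
Split on T. With T = 1, the clauses containing T are satisfied and T' drops from the rest; 4 of the 2^5 = 32 assignments to the other variables satisfy what remains.
With T = 0, by the same count on the reduced clause set, 2 assignments work.
(One model: P=T, Q=F, R=F, S=F, T=T, U=F.)
Total: 4 + 2 = 6.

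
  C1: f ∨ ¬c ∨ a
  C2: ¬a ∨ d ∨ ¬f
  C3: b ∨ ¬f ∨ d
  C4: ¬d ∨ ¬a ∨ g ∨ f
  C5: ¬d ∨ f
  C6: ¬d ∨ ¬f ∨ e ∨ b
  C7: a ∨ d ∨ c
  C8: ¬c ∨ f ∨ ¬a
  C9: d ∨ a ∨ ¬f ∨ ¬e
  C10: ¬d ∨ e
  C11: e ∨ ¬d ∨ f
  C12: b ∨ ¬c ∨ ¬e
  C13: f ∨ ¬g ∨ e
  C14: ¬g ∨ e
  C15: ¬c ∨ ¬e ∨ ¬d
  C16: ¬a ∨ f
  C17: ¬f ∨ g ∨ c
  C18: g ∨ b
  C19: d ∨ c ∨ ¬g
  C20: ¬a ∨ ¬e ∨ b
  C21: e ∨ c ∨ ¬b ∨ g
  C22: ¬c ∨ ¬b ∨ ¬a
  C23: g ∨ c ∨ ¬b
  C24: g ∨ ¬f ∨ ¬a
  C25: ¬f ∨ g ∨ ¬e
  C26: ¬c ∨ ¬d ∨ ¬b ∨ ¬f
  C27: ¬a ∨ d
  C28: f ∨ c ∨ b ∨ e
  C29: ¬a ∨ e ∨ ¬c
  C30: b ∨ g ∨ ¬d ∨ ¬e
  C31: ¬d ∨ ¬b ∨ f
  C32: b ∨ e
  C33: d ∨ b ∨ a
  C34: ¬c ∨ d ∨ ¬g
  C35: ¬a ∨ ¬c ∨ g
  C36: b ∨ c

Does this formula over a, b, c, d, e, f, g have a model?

Yes

Case d = True:
From the singleton clause (f), f = True.
From the singleton clause (e), e = True.
From the singleton clause (¬c), c = False.
From the singleton clause (g), g = True.
From the singleton clause (b), b = True.
No clause remains; a is free.
A satisfying assignment: a=True,  b=True,  c=False,  d=True,  e=True,  f=True,  g=True.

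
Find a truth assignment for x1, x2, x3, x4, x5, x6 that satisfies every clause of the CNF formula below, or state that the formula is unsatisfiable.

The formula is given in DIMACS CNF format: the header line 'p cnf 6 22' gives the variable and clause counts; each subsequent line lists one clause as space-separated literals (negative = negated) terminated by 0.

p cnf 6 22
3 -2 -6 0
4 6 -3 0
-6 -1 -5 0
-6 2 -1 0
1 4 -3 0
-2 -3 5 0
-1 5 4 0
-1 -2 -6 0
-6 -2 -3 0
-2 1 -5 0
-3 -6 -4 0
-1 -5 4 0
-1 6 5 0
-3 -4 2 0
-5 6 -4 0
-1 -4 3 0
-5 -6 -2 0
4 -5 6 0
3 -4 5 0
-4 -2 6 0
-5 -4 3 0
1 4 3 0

UNSATISFIABLE

Suppose x3 = True.
Suppose x4 = True.
From the singleton clause (¬x6), x6 = False.
From the singleton clause (x2), x2 = True.
Now (¬x2) is unsatisfied and unit — conflict.
Backtrack on x4: now try x4 = False.
From the singleton clause (x6), x6 = True.
From the singleton clause (x1), x1 = True.
From the singleton clause (¬x5), x5 = False.
Now (x5) is unsatisfied and unit — conflict.
Both values of x4 lead to a conflict.
Backtrack on x3: now try x3 = False.
Suppose x2 = False.
Suppose x6 = False.
Suppose x1 = False.
From the singleton clause (x4), x4 = True.
From the singleton clause (¬x5), x5 = False.
Now (x5) is unsatisfied and unit — conflict.
Backtrack on x1: now try x1 = True.
From the singleton clause (x5), x5 = True.
From the singleton clause (x4), x4 = True.
Now (¬x4) is unsatisfied and unit — conflict.
Both values of x1 lead to a conflict.
Backtrack on x6: now try x6 = True.
From the singleton clause (¬x1), x1 = False.
From the singleton clause (x4), x4 = True.
From the singleton clause (x5), x5 = True.
Now (¬x5) is unsatisfied and unit — conflict.
Both values of x6 lead to a conflict.
Backtrack on x2: now try x2 = True.
From the singleton clause (¬x6), x6 = False.
From the singleton clause (¬x4), x4 = False.
From the singleton clause (¬x5), x5 = False.
From the singleton clause (¬x1), x1 = False.
Now (x1) is unsatisfied and unit — conflict.
Both values of x2 lead to a conflict.
Both values of x3 lead to a conflict.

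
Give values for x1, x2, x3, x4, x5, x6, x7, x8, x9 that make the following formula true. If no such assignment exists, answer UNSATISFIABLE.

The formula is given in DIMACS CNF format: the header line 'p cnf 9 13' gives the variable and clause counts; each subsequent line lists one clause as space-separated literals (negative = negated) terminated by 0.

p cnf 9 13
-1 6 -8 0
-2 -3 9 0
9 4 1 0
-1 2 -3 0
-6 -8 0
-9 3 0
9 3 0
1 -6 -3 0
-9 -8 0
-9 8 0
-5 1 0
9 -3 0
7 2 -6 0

Suppose x6 = False.
Suppose x1 = False.
From the singleton clause (¬x5), x5 = False.
Suppose x9 = True.
From the singleton clause (x3), x3 = True.
From the singleton clause (¬x8), x8 = False.
But (x8) is also a unit clause — contradiction.
Backtrack on x9: now try x9 = False.
From the singleton clause (x4), x4 = True.
From the singleton clause (x3), x3 = True.
But (¬x3) is also a unit clause — contradiction.
Both values of x9 lead to a conflict.
Backtrack on x1: now try x1 = True.
From the singleton clause (¬x8), x8 = False.
From the singleton clause (¬x9), x9 = False.
From the singleton clause (x3), x3 = True.
But (¬x3) is also a unit clause — contradiction.
Both values of x1 lead to a conflict.
Backtrack on x6: now try x6 = True.
From the singleton clause (¬x8), x8 = False.
From the singleton clause (¬x9), x9 = False.
From the singleton clause (x3), x3 = True.
But (¬x3) is also a unit clause — contradiction.
Both values of x6 lead to a conflict.

UNSATISFIABLE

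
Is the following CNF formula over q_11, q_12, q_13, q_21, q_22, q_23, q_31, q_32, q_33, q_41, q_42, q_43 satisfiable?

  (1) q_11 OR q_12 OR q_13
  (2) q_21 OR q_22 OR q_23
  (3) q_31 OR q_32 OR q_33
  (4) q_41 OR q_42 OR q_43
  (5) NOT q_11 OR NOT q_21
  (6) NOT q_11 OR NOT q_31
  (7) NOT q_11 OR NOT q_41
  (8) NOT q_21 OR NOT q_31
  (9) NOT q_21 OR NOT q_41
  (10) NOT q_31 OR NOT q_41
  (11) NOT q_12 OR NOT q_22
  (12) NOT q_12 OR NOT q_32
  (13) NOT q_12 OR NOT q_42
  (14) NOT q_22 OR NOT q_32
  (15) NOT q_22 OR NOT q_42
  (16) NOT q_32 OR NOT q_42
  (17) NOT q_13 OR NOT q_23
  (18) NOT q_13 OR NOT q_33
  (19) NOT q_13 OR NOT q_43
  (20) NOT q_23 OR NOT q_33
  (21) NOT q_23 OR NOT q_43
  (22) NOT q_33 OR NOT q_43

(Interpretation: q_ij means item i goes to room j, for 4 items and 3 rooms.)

No, unsatisfiable

Try q_11 = false.
Try q_12 = true.
(NOT q_22) alone gives q_22 = false.
(NOT q_32) alone gives q_32 = false.
(NOT q_42) alone gives q_42 = false.
Try q_21 = true.
(NOT q_31) alone gives q_31 = false.
(q_33) alone gives q_33 = true.
(NOT q_41) alone gives q_41 = false.
(q_43) alone gives q_43 = true.
But (NOT q_43) is also a unit clause — contradiction.
That branch fails; take q_21 = false instead.
(q_23) alone gives q_23 = true.
(NOT q_13) alone gives q_13 = false.
(NOT q_33) alone gives q_33 = false.
(q_31) alone gives q_31 = true.
(NOT q_41) alone gives q_41 = false.
(q_43) alone gives q_43 = true.
But (NOT q_43) is also a unit clause — contradiction.
Neither q_21 = true nor q_21 = false works.
That branch fails; take q_12 = false instead.
(q_13) alone gives q_13 = true.
(NOT q_23) alone gives q_23 = false.
(NOT q_33) alone gives q_33 = false.
(NOT q_43) alone gives q_43 = false.
Try q_21 = true.
(NOT q_31) alone gives q_31 = false.
(q_32) alone gives q_32 = true.
(NOT q_41) alone gives q_41 = false.
(q_42) alone gives q_42 = true.
But (NOT q_42) is also a unit clause — contradiction.
That branch fails; take q_21 = false instead.
(q_22) alone gives q_22 = true.
(NOT q_32) alone gives q_32 = false.
(q_31) alone gives q_31 = true.
(NOT q_41) alone gives q_41 = false.
(q_42) alone gives q_42 = true.
But (NOT q_42) is also a unit clause — contradiction.
Neither q_21 = true nor q_21 = false works.
Neither q_12 = true nor q_12 = false works.
That branch fails; take q_11 = true instead.
(NOT q_21) alone gives q_21 = false.
(NOT q_31) alone gives q_31 = false.
(NOT q_41) alone gives q_41 = false.
Try q_22 = true.
(NOT q_12) alone gives q_12 = false.
(NOT q_32) alone gives q_32 = false.
(q_33) alone gives q_33 = true.
(NOT q_42) alone gives q_42 = false.
(q_43) alone gives q_43 = true.
But (NOT q_43) is also a unit clause — contradiction.
That branch fails; take q_22 = false instead.
(q_23) alone gives q_23 = true.
(NOT q_13) alone gives q_13 = false.
(NOT q_33) alone gives q_33 = false.
(q_32) alone gives q_32 = true.
(NOT q_12) alone gives q_12 = false.
(NOT q_42) alone gives q_42 = false.
(q_43) alone gives q_43 = true.
But (NOT q_43) is also a unit clause — contradiction.
Neither q_22 = true nor q_22 = false works.
Neither q_11 = true nor q_11 = false works.
No assignment satisfies every clause.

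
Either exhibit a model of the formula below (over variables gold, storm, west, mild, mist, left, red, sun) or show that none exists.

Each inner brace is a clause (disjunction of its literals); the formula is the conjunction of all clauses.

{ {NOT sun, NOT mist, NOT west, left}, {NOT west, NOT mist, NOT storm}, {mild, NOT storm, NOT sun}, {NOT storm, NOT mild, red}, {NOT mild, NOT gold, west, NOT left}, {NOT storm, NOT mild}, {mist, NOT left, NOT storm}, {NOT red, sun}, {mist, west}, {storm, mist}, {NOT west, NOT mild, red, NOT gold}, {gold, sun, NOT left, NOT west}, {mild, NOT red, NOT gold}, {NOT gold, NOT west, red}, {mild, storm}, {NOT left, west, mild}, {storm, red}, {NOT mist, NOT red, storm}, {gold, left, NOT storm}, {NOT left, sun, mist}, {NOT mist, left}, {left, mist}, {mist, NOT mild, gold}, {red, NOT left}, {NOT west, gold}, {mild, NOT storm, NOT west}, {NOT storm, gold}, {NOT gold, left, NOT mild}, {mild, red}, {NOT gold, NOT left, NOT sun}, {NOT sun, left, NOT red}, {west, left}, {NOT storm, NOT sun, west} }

UNSATISFIABLE

Try storm = false.
(mist) alone gives mist = true.
(mild) alone gives mild = true.
(red) alone gives red = true.
But (NOT red) is also a unit clause — contradiction.
Undo storm and try storm = true.
(NOT mild) alone gives mild = false.
(NOT sun) alone gives sun = false.
(NOT red) alone gives red = false.
But (red) is also a unit clause — contradiction.
Neither storm = true nor storm = false works.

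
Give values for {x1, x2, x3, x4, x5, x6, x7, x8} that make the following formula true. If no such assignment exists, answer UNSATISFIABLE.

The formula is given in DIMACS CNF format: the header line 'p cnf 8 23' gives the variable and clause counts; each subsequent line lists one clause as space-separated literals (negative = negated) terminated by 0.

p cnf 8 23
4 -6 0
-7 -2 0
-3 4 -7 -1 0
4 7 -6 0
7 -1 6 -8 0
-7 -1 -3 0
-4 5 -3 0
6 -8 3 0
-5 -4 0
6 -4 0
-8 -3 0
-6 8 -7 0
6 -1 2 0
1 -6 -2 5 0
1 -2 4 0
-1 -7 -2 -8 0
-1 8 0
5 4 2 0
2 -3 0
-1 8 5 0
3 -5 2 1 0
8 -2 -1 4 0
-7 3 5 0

Branch on x4: set x4 = True.
(¬x5) alone gives x5 = False.
(¬x3) alone gives x3 = False.
(x6) alone gives x6 = True.
(¬x7) alone gives x7 = False.
Branch on x1: set x1 = False.
(¬x2) alone gives x2 = False.
No clause remains; x8 is free.

x1: False; x2: False; x3: False; x4: True; x5: False; x6: True; x7: False; x8: False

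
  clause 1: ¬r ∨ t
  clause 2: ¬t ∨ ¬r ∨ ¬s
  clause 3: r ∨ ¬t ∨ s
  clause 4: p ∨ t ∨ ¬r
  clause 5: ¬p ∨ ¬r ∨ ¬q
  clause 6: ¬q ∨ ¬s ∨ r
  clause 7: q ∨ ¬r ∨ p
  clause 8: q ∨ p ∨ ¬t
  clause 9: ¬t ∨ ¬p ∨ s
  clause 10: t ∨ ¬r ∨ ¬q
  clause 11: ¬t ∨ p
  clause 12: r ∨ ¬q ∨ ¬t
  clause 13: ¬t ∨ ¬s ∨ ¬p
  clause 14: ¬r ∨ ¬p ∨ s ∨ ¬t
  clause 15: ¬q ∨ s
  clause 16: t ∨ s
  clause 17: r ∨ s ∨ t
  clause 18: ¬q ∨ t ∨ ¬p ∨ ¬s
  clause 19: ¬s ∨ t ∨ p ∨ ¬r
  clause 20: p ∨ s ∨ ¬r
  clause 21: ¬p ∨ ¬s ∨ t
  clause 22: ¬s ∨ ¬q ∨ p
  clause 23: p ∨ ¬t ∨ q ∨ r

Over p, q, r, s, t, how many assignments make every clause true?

There are 2^5 = 32 truth assignments over (p, q, r, s, t).
Split on p. With p = True, the clauses containing p are satisfied and ¬p drops from the rest; 0 of the 2^4 = 16 assignments to the other variables satisfy what remains.
With p = False, by the same count on the reduced clause set, 1 assignment works.
(One model: p=F, q=F, r=F, s=T, t=F.)
Total: 0 + 1 = 1.

1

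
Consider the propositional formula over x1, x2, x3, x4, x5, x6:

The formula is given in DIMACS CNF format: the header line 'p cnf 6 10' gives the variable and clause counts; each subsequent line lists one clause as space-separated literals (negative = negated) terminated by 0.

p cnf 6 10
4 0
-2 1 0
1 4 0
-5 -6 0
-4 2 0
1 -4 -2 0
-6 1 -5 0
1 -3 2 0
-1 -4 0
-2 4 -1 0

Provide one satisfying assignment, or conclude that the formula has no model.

From the singleton clause (x4), x4 = True.
From the singleton clause (x2), x2 = True.
From the singleton clause (x1), x1 = True.
Now (¬x1) is unsatisfied and unit — conflict.

UNSATISFIABLE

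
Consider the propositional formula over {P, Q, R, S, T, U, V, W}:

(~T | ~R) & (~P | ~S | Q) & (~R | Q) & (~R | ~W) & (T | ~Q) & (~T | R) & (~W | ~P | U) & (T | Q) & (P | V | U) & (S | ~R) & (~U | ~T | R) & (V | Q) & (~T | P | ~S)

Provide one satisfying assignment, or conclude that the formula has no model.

Suppose T = 0.
Unit clause (~Q) forces Q = 0.
But (Q) is also a unit clause — contradiction.
Backtrack on T: now try T = 1.
Unit clause (~R) forces R = 0.
But (R) is also a unit clause — contradiction.
Either choice for T ends in contradiction.

UNSATISFIABLE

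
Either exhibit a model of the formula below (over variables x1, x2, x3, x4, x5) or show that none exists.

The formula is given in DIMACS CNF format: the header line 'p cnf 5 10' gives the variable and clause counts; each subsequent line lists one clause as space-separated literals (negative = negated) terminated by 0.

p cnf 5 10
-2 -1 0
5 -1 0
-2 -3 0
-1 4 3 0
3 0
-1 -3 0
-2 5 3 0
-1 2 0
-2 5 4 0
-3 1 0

UNSATISFIABLE

Unit clause (x3) forces x3 = True.
Unit clause (¬x2) forces x2 = False.
Unit clause (¬x1) forces x1 = False.
That conflicts with the unit clause (x1).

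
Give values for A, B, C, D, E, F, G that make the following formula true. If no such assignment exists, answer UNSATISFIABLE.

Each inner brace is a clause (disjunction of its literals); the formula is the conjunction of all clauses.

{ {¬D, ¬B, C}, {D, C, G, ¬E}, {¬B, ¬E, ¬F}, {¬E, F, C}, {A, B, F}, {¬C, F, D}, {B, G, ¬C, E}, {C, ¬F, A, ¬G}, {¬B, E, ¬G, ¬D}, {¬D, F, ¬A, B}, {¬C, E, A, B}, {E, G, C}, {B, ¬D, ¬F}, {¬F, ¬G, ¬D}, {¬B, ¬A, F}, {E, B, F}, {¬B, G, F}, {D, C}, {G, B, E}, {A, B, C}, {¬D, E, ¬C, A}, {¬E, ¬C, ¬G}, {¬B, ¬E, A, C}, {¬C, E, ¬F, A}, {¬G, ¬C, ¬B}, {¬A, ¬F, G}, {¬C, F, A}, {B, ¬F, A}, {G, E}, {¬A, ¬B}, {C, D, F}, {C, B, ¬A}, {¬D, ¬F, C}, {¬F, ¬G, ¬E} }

A: True,  B: False,  C: True,  D: False,  E: False,  F: True,  G: True

Suppose D = False.
The clause (C) is unit, so C = True.
The clause (F) is unit, so F = True.
Suppose B = False.
The clause (A) is unit, so A = True.
The clause (G) is unit, so G = True.
The clause (¬E) is unit, so E = False.
All clauses are satisfied.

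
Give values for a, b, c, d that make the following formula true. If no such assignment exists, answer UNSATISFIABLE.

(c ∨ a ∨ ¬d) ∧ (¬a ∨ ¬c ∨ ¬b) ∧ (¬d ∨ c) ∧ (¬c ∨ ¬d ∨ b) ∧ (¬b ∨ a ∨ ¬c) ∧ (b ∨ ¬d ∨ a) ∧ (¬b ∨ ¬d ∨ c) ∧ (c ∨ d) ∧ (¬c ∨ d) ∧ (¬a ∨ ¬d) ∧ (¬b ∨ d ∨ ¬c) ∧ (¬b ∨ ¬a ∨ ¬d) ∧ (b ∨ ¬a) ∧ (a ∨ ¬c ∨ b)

UNSATISFIABLE

Try d = False.
(c) alone gives c = True.
Now (¬c) is unsatisfied and unit — conflict.
Backtrack on d: now try d = True.
(c) alone gives c = True.
(b) alone gives b = True.
(¬a) alone gives a = False.
Now (a) is unsatisfied and unit — conflict.
Both values of d lead to a conflict.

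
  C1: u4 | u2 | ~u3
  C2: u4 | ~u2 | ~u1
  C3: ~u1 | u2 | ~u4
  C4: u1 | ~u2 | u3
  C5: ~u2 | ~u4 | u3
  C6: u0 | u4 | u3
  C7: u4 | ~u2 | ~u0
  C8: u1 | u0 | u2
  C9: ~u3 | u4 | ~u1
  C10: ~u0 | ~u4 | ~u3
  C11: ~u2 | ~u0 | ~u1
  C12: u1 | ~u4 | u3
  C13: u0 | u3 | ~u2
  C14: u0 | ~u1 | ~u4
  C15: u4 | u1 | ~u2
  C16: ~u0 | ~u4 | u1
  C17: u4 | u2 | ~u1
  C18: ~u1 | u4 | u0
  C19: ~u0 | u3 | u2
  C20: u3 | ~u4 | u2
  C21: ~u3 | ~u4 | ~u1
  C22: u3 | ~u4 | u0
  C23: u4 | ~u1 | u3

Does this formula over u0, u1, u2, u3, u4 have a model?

Try u4 = 1.
Try u1 = 0.
From the singleton clause (u3), u3 = 1.
From the singleton clause (~u0), u0 = 0.
From the singleton clause (u2), u2 = 1.
Every clause now holds.
A satisfying assignment: u0: 0; u1: 0; u2: 1; u3: 1; u4: 1.

Yes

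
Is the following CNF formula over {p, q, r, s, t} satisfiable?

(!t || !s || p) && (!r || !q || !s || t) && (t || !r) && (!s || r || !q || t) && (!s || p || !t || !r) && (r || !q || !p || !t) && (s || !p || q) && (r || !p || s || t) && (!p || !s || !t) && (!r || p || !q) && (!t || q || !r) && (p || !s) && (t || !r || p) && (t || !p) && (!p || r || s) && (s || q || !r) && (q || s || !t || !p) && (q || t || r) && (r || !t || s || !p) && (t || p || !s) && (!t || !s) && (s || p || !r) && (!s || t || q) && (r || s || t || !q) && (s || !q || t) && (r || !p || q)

Yes

Suppose t = true.
Unit clause (!s) forces s = false.
Suppose p = false.
Unit clause (!r) forces r = false.
All clauses hold; q can take either value.
A satisfying assignment: p: false,  q: true,  r: false,  s: false,  t: true.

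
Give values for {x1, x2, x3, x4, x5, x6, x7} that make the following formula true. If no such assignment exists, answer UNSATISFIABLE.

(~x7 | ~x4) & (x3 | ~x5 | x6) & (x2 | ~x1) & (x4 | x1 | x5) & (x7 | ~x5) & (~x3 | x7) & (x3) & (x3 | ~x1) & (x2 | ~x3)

(x3) alone gives x3 = 1.
(x7) alone gives x7 = 1.
(~x4) alone gives x4 = 0.
(x2) alone gives x2 = 1.
Branch on x1: set x1 = 1.
Every clause is now satisfied; x5, x6 are unconstrained.

x1 ↦ 1; x2 ↦ 1; x3 ↦ 1; x4 ↦ 0; x5 ↦ 1; x6 ↦ 1; x7 ↦ 1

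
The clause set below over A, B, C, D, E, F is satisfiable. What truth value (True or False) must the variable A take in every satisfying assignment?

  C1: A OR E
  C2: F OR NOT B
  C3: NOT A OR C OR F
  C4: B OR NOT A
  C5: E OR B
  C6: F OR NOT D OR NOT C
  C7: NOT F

Suppose A = true.
(B) alone gives B = true.
(F) alone gives F = true.
Now (NOT F) is unsatisfied and unit — conflict.
So every satisfying assignment has A = False.

False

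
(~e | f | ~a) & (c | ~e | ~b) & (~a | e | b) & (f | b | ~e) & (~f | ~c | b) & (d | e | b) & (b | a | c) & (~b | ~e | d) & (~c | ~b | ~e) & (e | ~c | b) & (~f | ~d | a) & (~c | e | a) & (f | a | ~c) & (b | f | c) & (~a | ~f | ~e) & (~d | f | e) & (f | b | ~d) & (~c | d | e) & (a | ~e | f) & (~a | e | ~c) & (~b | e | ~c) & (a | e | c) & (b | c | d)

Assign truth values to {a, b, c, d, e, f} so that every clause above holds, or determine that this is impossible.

a ↦ 1,  b ↦ 1,  c ↦ 0,  d ↦ 0,  e ↦ 0,  f ↦ 1

Try e = 0.
Try a = 1.
(b) alone gives b = 1.
(~c) alone gives c = 0.
Try d = 0.
No clause remains; f is free.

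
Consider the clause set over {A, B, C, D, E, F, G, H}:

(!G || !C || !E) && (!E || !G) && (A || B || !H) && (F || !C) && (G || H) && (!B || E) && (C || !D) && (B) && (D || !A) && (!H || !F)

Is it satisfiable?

The clause (B) is unit, so B = true.
The clause (E) is unit, so E = true.
The clause (!G) is unit, so G = false.
The clause (H) is unit, so H = true.
The clause (!F) is unit, so F = false.
The clause (!C) is unit, so C = false.
The clause (!D) is unit, so D = false.
The clause (!A) is unit, so A = false.
Every clause now holds.
A satisfying assignment: A: false; B: true; C: false; D: false; E: true; F: false; G: false; H: true.

Yes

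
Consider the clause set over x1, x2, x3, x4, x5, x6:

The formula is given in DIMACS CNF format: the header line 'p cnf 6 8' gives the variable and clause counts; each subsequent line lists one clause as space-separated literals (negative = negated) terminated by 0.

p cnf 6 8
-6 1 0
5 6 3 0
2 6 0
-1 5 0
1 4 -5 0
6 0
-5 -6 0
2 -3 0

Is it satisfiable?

From the singleton clause (x6), x6 = True.
From the singleton clause (x1), x1 = True.
From the singleton clause (x5), x5 = True.
That conflicts with the unit clause (¬x5).
No assignment satisfies every clause.

No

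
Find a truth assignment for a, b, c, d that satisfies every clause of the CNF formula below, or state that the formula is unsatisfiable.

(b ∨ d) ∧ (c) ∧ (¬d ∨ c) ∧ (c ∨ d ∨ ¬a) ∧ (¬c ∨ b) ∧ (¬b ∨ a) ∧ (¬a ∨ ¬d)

The clause (c) is unit, so c = True.
The clause (b) is unit, so b = True.
The clause (a) is unit, so a = True.
The clause (¬d) is unit, so d = False.
Every clause now holds.

a=True, b=True, c=True, d=False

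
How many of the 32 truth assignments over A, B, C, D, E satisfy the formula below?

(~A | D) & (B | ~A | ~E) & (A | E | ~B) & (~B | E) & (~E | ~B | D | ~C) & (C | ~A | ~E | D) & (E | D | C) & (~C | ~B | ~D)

12

There are 2^5 = 32 truth assignments over (A, B, C, D, E).
Split on D. With D = 1, the clauses containing D are satisfied and ~D drops from the rest; 8 of the 2^4 = 16 assignments to the other variables satisfy what remains.
With D = 0, by the same count on the reduced clause set, 4 assignments work.
(One model: A=F, B=F, C=F, D=F, E=T.)
Total: 8 + 4 = 12.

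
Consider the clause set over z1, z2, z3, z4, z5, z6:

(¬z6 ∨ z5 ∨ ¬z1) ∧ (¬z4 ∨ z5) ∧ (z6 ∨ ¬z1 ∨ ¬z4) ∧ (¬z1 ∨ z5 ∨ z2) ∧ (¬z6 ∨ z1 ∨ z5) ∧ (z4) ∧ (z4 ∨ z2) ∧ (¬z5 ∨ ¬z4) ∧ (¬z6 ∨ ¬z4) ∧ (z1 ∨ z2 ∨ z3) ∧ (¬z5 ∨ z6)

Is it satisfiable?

No

The clause (z4) is unit, so z4 = True.
The clause (z5) is unit, so z5 = True.
Now (¬z5) is unsatisfied and unit — conflict.
No assignment satisfies every clause.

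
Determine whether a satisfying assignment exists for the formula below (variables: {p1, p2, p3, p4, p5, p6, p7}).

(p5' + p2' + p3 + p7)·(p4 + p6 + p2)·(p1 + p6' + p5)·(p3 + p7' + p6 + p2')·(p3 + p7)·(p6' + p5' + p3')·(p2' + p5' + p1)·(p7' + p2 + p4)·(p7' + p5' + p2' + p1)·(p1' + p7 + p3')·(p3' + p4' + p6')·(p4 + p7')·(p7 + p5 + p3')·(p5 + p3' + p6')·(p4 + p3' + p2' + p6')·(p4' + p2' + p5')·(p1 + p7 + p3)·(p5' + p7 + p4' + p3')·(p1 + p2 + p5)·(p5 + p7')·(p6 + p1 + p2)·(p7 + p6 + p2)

Yes, satisfiable

Suppose p3 = 1.
Suppose p6 = 0.
Suppose p4 = 1.
Suppose p1 = 1.
(p7) alone gives p7 = 1.
(p5) alone gives p5 = 1.
(p2') alone gives p2 = 0.
This assignment satisfies each clause.
A satisfying assignment: p1 ↦ 1,  p2 ↦ 0,  p3 ↦ 1,  p4 ↦ 1,  p5 ↦ 1,  p6 ↦ 0,  p7 ↦ 1.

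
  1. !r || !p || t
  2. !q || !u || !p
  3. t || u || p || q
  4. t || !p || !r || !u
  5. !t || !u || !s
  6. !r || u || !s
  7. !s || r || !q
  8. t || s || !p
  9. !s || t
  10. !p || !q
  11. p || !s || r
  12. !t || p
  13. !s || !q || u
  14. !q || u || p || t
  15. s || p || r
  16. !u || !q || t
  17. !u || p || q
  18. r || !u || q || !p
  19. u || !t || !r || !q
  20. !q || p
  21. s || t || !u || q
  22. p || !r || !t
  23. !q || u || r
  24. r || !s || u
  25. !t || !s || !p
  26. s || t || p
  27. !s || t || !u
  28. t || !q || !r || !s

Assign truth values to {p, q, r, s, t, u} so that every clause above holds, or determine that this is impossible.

Case s = false:
Case t = true:
(p) alone gives p = true.
(!q) alone gives q = false.
Case r = false:
(!u) alone gives u = false.
This assignment satisfies each clause.

p ↦ true, q ↦ false, r ↦ false, s ↦ false, t ↦ true, u ↦ false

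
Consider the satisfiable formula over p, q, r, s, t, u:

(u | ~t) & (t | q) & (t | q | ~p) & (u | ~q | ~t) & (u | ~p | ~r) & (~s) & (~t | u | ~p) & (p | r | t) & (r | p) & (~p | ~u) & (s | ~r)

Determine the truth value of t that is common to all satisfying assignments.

False

Suppose t = 1.
(u) alone gives u = 1.
(~s) alone gives s = 0.
(~p) alone gives p = 0.
(r) alone gives r = 1.
Now (~r) is unsatisfied and unit — conflict.
So every satisfying assignment has t = False.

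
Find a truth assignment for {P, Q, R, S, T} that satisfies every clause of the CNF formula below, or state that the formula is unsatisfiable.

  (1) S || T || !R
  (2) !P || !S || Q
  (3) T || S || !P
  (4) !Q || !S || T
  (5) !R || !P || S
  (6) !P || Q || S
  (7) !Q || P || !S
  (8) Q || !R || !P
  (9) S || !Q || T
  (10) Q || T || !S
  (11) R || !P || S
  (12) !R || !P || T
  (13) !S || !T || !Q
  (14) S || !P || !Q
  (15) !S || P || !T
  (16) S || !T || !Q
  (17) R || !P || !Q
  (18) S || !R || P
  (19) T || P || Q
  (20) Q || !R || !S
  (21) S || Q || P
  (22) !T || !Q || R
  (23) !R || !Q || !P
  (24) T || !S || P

Branch on S: set S = true.
Branch on P: set P = false.
From the singleton clause (!Q), Q = false.
From the singleton clause (T), T = true.
But (!T) is also a unit clause — contradiction.
Undo P and try P = true.
From the singleton clause (Q), Q = true.
From the singleton clause (T), T = true.
But (!T) is also a unit clause — contradiction.
Neither P = true nor P = false works.
Undo S and try S = false.
Branch on T: set T = true.
From the singleton clause (!Q), Q = false.
From the singleton clause (!P), P = false.
But (P) is also a unit clause — contradiction.
Undo T and try T = false.
From the singleton clause (!R), R = false.
From the singleton clause (!P), P = false.
From the singleton clause (!Q), Q = false.
But (Q) is also a unit clause — contradiction.
Neither T = true nor T = false works.
Neither S = true nor S = false works.

UNSATISFIABLE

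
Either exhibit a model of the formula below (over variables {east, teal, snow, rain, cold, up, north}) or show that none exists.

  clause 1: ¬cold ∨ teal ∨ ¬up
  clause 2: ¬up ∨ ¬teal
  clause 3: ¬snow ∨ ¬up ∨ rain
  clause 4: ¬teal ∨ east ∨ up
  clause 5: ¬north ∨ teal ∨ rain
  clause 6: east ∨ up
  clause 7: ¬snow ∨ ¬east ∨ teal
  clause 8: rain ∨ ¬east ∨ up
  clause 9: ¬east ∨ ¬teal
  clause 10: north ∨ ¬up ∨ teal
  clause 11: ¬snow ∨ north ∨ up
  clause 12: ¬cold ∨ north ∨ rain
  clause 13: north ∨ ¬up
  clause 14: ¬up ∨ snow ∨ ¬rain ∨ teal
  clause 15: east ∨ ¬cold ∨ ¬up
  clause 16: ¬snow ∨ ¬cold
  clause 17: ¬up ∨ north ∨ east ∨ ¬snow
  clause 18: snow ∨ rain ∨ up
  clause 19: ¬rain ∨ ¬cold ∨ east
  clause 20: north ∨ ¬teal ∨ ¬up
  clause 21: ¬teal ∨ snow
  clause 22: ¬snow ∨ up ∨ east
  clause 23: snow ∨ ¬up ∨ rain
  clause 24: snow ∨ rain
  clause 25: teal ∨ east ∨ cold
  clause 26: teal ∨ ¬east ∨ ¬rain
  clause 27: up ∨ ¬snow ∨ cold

Case up = False:
(east) alone gives east = True.
(rain) alone gives rain = True.
(¬teal) alone gives teal = False.
That conflicts with the unit clause (teal).
Undo up and try up = True.
(¬teal) alone gives teal = False.
(¬cold) alone gives cold = False.
(north) alone gives north = True.
(rain) alone gives rain = True.
(snow) alone gives snow = True.
(¬east) alone gives east = False.
That conflicts with the unit clause (east).
Neither up = True nor up = False works.

UNSATISFIABLE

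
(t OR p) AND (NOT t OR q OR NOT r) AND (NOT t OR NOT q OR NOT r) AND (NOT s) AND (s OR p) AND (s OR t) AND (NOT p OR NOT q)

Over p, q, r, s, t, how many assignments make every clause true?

1

There are 2^5 = 32 truth assignments over (p, q, r, s, t).
Split on r. With r = true, the clauses containing r are satisfied and NOT r drops from the rest; 0 of the 2^4 = 16 assignments to the other variables satisfy what remains.
With r = false, by the same count on the reduced clause set, 1 assignment works.
(One model: p=T, q=F, r=F, s=F, t=T.)
Total: 0 + 1 = 1.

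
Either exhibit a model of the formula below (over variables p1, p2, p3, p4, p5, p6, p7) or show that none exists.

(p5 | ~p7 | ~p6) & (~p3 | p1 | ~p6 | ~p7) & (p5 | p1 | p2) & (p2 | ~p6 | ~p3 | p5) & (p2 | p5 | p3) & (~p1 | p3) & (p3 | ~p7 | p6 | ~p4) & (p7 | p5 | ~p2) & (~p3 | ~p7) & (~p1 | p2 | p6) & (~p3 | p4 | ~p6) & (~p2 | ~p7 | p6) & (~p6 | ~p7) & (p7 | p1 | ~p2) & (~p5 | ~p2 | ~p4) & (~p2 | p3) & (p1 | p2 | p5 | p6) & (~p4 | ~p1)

Suppose p1 = 1.
(p3) alone gives p3 = 1.
(~p7) alone gives p7 = 0.
(~p4) alone gives p4 = 0.
(~p6) alone gives p6 = 0.
(p2) alone gives p2 = 1.
(p5) alone gives p5 = 1.
All clauses are satisfied.

p1: 1, p2: 1, p3: 1, p4: 0, p5: 1, p6: 0, p7: 0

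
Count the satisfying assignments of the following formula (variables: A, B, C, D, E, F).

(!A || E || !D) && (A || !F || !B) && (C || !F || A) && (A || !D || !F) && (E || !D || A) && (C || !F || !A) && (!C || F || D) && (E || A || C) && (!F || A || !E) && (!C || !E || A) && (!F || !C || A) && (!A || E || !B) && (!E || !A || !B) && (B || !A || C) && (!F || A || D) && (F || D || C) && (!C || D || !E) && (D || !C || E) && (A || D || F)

There are 2^6 = 64 truth assignments over (A, B, C, D, E, F).
Split on D. With D = true, the clauses containing D are satisfied and !D drops from the rest; 4 of the 2^5 = 32 assignments to the other variables satisfy what remains.
With D = false, by the same count on the reduced clause set, 0 assignments work.
(One model: A=F, B=F, C=F, D=T, E=T, F=F.)
Total: 4 + 0 = 4.

4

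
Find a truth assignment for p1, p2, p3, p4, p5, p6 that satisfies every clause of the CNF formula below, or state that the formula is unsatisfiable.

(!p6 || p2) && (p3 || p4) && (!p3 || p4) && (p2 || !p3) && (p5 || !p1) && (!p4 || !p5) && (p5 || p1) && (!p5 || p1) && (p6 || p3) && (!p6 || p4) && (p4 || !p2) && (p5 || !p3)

Try p6 = false.
From the singleton clause (p3), p3 = true.
From the singleton clause (p4), p4 = true.
From the singleton clause (p2), p2 = true.
From the singleton clause (!p5), p5 = false.
But (p5) is also a unit clause — contradiction.
That branch fails; take p6 = true instead.
From the singleton clause (p2), p2 = true.
From the singleton clause (p4), p4 = true.
From the singleton clause (!p5), p5 = false.
From the singleton clause (!p1), p1 = false.
But (p1) is also a unit clause — contradiction.
Either choice for p6 ends in contradiction.

UNSATISFIABLE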